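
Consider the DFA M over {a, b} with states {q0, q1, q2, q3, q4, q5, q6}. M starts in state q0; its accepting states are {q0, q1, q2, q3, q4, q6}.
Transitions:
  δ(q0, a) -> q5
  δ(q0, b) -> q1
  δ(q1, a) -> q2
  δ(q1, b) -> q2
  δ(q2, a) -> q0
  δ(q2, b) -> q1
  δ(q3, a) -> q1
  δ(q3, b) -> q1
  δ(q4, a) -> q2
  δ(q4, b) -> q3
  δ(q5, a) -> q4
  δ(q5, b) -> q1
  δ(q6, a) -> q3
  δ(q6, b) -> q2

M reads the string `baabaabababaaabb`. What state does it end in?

q2

q0 --b--> q1
q1 --a--> q2
q2 --a--> q0
q0 --b--> q1
q1 --a--> q2
q2 --a--> q0
q0 --b--> q1
q1 --a--> q2
q2 --b--> q1
q1 --a--> q2
q2 --b--> q1
q1 --a--> q2
q2 --a--> q0
q0 --a--> q5
q5 --b--> q1
q1 --b--> q2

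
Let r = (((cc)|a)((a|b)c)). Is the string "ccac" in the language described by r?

yes

Split as cc·ac: ((cc)|a) matches cc and ((a|b)c) matches ac.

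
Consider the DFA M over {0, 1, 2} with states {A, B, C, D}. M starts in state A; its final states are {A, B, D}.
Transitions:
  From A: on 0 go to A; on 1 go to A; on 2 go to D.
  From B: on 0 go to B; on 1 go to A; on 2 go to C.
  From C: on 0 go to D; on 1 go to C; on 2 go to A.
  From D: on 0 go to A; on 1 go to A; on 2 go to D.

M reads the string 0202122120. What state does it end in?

A --0--> A
A --2--> D
D --0--> A
A --2--> D
D --1--> A
A --2--> D
D --2--> D
D --1--> A
A --2--> D
D --0--> A

A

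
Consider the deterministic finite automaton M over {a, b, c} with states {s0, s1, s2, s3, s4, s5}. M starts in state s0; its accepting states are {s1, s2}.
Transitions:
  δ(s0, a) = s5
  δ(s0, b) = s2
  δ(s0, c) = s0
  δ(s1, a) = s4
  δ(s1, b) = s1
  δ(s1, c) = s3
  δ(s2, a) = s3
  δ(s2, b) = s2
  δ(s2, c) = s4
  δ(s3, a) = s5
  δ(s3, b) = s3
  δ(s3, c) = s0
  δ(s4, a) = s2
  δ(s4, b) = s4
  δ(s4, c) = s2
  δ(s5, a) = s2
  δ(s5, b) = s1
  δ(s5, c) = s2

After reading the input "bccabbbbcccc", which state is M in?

s0 --b--> s2
s2 --c--> s4
s4 --c--> s2
s2 --a--> s3
s3 --b--> s3
s3 --b--> s3
s3 --b--> s3
s3 --b--> s3
s3 --c--> s0
s0 --c--> s0
s0 --c--> s0
s0 --c--> s0

s0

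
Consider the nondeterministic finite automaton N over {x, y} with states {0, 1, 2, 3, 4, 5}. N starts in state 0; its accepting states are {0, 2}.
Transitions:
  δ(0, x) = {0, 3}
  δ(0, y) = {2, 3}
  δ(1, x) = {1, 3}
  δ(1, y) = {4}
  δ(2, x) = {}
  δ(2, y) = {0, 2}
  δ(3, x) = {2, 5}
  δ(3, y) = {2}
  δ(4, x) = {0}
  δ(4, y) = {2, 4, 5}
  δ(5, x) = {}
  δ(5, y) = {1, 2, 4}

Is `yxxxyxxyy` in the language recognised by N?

rejected

Start: {0}
read y: {2, 3}
read x: {2, 5}
read x: {}
The reachable set is empty and stays empty for the remaining 6 symbols.
Reachable ∩ accepting = {} — empty.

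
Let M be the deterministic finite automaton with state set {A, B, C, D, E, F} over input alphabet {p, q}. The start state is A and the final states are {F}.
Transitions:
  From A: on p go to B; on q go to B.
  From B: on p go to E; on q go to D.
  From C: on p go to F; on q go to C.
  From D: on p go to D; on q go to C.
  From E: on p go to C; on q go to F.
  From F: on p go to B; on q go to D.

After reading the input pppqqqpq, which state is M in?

D

A --p--> B
B --p--> E
E --p--> C
C --q--> C
C --q--> C
C --q--> C
C --p--> F
F --q--> D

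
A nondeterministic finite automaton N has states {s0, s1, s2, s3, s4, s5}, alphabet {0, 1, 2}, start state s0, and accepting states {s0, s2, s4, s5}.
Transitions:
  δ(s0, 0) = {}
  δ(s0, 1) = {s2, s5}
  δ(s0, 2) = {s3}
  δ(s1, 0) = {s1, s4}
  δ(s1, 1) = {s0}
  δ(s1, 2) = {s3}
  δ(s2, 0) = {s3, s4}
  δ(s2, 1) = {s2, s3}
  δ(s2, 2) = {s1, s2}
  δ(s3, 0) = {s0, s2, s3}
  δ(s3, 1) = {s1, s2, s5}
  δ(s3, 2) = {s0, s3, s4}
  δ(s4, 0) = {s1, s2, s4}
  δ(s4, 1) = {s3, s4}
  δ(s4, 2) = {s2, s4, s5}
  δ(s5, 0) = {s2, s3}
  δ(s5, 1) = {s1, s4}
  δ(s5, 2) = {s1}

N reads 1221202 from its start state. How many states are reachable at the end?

6

Start: {s0}
read 1: {s2, s5}
read 2: {s1, s2}
read 2: {s1, s2, s3}
read 1: {s0, s1, s2, s3, s5}
read 2: {s0, s1, s2, s3, s4}
read 0: {s0, s1, s2, s3, s4}
read 2: {s0, s1, s2, s3, s4, s5}
Final reachable set {s0, s1, s2, s3, s4, s5} has 6 states.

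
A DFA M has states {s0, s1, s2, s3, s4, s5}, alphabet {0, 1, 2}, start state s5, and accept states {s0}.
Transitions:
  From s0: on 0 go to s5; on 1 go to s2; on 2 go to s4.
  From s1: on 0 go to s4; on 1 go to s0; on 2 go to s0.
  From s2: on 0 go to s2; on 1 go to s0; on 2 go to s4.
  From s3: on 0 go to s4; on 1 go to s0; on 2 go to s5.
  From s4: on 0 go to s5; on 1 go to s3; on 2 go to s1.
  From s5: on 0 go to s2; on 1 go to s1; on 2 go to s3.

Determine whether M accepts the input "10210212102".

rejected

s5 --1--> s1
s1 --0--> s4
s4 --2--> s1
s1 --1--> s0
s0 --0--> s5
s5 --2--> s3
s3 --1--> s0
s0 --2--> s4
s4 --1--> s3
s3 --0--> s4
s4 --2--> s1
End in state s1, which is not an accepting state.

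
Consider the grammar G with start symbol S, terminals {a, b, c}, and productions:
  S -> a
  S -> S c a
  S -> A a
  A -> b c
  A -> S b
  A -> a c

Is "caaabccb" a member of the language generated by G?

no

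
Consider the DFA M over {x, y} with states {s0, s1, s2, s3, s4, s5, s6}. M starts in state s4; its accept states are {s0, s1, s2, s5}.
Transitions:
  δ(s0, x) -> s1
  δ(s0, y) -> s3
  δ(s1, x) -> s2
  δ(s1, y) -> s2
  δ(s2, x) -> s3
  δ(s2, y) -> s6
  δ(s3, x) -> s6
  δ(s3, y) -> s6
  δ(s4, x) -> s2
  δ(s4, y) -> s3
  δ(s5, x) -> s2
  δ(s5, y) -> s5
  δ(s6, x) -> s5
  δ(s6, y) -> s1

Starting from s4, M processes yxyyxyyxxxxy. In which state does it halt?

s5

s4 --y--> s3
s3 --x--> s6
s6 --y--> s1
s1 --y--> s2
s2 --x--> s3
s3 --y--> s6
s6 --y--> s1
s1 --x--> s2
s2 --x--> s3
s3 --x--> s6
s6 --x--> s5
s5 --y--> s5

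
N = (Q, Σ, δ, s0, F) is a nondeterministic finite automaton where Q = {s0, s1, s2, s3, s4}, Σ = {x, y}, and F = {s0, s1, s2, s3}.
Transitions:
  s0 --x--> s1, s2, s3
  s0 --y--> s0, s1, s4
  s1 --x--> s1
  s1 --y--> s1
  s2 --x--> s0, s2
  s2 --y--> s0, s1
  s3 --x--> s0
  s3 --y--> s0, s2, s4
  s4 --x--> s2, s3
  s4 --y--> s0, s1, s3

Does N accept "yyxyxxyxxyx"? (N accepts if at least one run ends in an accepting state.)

accepted

Start: {s0}
read y: {s0, s1, s4}
read y: {s0, s1, s3, s4}
read x: {s0, s1, s2, s3}
read y: {s0, s1, s2, s4}
read x: {s0, s1, s2, s3}
read x: {s0, s1, s2, s3}
read y: {s0, s1, s2, s4}
read x: {s0, s1, s2, s3}
read x: {s0, s1, s2, s3}
read y: {s0, s1, s2, s4}
read x: {s0, s1, s2, s3}
Reachable ∩ accepting = {s0, s1, s2, s3} — nonempty.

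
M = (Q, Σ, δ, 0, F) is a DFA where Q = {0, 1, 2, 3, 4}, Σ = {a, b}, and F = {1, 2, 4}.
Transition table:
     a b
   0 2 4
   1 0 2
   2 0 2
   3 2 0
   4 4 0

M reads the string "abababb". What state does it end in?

4

0 --a--> 2
2 --b--> 2
2 --a--> 0
0 --b--> 4
4 --a--> 4
4 --b--> 0
0 --b--> 4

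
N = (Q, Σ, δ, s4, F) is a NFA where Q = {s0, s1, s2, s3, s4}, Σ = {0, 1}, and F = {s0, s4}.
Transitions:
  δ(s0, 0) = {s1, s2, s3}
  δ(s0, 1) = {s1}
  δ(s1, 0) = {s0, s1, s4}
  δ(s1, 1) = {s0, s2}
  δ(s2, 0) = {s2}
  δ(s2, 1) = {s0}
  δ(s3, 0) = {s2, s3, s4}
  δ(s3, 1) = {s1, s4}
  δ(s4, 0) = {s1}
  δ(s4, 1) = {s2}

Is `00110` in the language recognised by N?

accepted

Start: {s4}
read 0: {s1}
read 0: {s0, s1, s4}
read 1: {s0, s1, s2}
read 1: {s0, s1, s2}
read 0: {s0, s1, s2, s3, s4}
Reachable ∩ accepting = {s0, s4} — nonempty.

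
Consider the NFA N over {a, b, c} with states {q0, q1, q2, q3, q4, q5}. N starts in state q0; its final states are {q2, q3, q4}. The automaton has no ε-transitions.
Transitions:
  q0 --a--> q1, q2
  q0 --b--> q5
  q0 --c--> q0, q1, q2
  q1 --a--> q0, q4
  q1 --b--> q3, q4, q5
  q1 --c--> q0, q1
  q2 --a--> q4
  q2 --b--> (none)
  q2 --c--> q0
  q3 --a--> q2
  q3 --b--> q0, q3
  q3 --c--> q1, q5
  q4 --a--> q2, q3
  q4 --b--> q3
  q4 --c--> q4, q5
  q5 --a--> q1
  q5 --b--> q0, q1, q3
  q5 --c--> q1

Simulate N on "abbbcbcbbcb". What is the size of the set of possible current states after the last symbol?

5

Start: {q0}
read a: {q1, q2}
read b: {q3, q4, q5}
read b: {q0, q1, q3}
read b: {q0, q3, q4, q5}
read c: {q0, q1, q2, q4, q5}
read b: {q0, q1, q3, q4, q5}
read c: {q0, q1, q2, q4, q5}
read b: {q0, q1, q3, q4, q5}
read b: {q0, q1, q3, q4, q5}
read c: {q0, q1, q2, q4, q5}
read b: {q0, q1, q3, q4, q5}
Final reachable set {q0, q1, q3, q4, q5} has 5 states.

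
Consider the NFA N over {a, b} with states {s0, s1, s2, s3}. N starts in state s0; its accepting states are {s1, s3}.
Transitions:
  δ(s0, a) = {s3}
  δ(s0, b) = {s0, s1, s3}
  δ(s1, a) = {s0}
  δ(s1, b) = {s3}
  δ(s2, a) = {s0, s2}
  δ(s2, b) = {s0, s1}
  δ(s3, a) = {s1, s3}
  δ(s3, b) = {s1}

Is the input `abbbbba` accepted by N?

Start: {s0}
read a: {s3}
read b: {s1}
read b: {s3}
read b: {s1}
read b: {s3}
read b: {s1}
read a: {s0}
Reachable ∩ accepting = {} — empty.

rejected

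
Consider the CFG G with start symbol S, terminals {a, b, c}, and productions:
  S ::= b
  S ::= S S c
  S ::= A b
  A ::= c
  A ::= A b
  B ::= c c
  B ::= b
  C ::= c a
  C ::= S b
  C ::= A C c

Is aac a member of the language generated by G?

no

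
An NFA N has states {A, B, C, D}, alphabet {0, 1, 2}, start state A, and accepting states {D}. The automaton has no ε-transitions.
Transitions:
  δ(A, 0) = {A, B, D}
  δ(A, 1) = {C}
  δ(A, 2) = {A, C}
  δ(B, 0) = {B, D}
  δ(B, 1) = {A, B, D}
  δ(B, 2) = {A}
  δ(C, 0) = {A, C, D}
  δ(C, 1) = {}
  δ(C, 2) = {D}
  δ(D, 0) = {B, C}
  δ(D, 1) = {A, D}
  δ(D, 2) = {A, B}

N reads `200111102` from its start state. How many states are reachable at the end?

4

Start: {A}
read 2: {A, C}
read 0: {A, B, C, D}
read 0: {A, B, C, D}
read 1: {A, B, C, D}
read 1: {A, B, C, D}
read 1: {A, B, C, D}
read 1: {A, B, C, D}
read 0: {A, B, C, D}
read 2: {A, B, C, D}
Final reachable set {A, B, C, D} has 4 states.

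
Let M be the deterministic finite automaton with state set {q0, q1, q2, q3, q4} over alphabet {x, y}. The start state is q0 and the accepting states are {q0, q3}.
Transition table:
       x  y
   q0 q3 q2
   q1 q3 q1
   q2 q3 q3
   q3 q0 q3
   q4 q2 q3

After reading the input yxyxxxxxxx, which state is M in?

q0

q0 --y--> q2
q2 --x--> q3
q3 --y--> q3
q3 --x--> q0
q0 --x--> q3
q3 --x--> q0
q0 --x--> q3
q3 --x--> q0
q0 --x--> q3
q3 --x--> q0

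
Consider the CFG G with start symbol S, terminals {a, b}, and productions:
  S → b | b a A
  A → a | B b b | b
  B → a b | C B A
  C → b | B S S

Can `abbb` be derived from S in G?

no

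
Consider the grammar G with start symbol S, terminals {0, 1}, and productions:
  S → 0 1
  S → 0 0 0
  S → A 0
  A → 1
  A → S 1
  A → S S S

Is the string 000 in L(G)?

yes

S ⇒ 000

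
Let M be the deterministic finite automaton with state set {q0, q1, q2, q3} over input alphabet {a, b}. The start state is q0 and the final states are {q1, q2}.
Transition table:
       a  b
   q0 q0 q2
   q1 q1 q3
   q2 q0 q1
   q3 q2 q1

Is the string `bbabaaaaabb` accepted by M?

q0 --b--> q2
q2 --b--> q1
q1 --a--> q1
q1 --b--> q3
q3 --a--> q2
q2 --a--> q0
q0 --a--> q0
q0 --a--> q0
q0 --a--> q0
q0 --b--> q2
q2 --b--> q1
End in state q1, which is an accepting state.

accepted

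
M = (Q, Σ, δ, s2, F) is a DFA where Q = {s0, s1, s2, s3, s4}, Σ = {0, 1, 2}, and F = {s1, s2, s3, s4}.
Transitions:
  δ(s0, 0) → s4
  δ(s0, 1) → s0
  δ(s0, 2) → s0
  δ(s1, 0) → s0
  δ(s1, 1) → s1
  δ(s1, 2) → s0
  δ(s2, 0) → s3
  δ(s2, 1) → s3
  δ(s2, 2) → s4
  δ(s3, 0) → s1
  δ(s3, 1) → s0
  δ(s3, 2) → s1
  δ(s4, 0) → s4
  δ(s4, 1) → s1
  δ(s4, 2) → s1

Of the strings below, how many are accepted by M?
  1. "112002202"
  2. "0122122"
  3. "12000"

"112002202": accepted
"0122122": rejected
"12000": accepted

2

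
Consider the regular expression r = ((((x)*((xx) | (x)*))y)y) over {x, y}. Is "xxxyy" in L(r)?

Split as xxxy·y: (((x)*((xx)|(x)*))y) matches xxxy and y matches y.

yes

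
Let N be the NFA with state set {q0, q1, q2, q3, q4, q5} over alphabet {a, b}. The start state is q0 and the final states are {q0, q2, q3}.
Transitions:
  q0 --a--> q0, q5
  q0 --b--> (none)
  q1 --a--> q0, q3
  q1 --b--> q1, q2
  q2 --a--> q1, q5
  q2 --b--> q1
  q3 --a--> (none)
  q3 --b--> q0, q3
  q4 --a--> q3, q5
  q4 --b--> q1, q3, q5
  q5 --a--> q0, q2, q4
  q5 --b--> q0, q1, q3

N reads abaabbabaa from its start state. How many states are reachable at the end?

Start: {q0}
read a: {q0, q5}
read b: {q0, q1, q3}
read a: {q0, q3, q5}
read a: {q0, q2, q4, q5}
read b: {q0, q1, q3, q5}
read b: {q0, q1, q2, q3}
read a: {q0, q1, q3, q5}
read b: {q0, q1, q2, q3}
read a: {q0, q1, q3, q5}
read a: {q0, q2, q3, q4, q5}
Final reachable set {q0, q2, q3, q4, q5} has 5 states.

5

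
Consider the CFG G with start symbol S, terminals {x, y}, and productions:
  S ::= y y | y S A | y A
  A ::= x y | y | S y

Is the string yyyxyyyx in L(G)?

no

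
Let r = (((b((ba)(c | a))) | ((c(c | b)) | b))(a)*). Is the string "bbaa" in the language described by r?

yes

Split as bbaa·ε: ((b((ba)(c|a)))|((c(c|b))|b)) matches bbaa and (a)* matches ε.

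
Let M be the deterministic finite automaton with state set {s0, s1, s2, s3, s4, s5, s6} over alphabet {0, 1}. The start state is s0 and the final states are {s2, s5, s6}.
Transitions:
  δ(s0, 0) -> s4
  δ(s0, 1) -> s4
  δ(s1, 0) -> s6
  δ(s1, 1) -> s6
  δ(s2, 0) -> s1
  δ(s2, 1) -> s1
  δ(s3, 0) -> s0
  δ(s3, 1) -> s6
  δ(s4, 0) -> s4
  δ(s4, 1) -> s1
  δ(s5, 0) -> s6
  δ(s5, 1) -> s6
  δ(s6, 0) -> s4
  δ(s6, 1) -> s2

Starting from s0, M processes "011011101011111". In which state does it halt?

s6

s0 --0--> s4
s4 --1--> s1
s1 --1--> s6
s6 --0--> s4
s4 --1--> s1
s1 --1--> s6
s6 --1--> s2
s2 --0--> s1
s1 --1--> s6
s6 --0--> s4
s4 --1--> s1
s1 --1--> s6
s6 --1--> s2
s2 --1--> s1
s1 --1--> s6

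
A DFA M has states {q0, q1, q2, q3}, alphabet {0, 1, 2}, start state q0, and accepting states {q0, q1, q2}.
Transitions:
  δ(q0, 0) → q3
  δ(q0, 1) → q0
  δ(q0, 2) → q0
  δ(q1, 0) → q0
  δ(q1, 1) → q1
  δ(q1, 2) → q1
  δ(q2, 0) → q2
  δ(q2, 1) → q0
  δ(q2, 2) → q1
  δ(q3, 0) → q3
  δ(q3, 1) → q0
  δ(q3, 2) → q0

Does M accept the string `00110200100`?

q0 --0--> q3
q3 --0--> q3
q3 --1--> q0
q0 --1--> q0
q0 --0--> q3
q3 --2--> q0
q0 --0--> q3
q3 --0--> q3
q3 --1--> q0
q0 --0--> q3
q3 --0--> q3
End in state q3, which is not an accepting state.

rejected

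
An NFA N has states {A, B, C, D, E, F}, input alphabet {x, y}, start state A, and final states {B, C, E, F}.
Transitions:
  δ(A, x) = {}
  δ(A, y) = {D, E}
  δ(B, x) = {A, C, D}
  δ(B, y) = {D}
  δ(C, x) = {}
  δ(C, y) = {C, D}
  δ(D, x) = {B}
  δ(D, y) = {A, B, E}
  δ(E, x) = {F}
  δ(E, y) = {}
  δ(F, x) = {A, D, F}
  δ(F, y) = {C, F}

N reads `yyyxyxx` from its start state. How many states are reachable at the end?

5

Start: {A}
read y: {D, E}
read y: {A, B, E}
read y: {D, E}
read x: {B, F}
read y: {C, D, F}
read x: {A, B, D, F}
read x: {A, B, C, D, F}
Final reachable set {A, B, C, D, F} has 5 states.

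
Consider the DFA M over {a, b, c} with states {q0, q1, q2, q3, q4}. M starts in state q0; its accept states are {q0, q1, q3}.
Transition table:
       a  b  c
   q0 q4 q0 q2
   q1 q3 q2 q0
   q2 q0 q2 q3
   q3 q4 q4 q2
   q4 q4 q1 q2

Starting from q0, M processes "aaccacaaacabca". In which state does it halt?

q0 --a--> q4
q4 --a--> q4
q4 --c--> q2
q2 --c--> q3
q3 --a--> q4
q4 --c--> q2
q2 --a--> q0
q0 --a--> q4
q4 --a--> q4
q4 --c--> q2
q2 --a--> q0
q0 --b--> q0
q0 --c--> q2
q2 --a--> q0

q0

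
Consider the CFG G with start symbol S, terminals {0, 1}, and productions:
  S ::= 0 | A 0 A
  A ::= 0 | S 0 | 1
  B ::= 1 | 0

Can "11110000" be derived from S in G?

no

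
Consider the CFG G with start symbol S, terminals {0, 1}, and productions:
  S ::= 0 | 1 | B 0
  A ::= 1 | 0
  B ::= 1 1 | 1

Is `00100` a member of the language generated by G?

no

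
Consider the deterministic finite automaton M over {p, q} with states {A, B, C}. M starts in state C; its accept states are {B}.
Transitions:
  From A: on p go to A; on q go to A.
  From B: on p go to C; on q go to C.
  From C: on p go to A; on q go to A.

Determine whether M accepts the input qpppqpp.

C --q--> A
A --p--> A
A --p--> A
A --p--> A
A --q--> A
A --p--> A
A --p--> A
End in state A, which is not an accepting state.

rejected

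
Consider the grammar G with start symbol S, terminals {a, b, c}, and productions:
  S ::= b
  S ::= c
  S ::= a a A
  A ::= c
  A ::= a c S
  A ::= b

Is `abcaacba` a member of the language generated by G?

no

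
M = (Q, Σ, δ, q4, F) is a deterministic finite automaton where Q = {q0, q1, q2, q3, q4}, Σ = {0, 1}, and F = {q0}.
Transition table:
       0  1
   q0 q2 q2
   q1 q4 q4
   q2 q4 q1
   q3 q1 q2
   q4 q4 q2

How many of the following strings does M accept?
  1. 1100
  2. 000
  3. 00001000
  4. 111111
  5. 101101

0

1100: rejected
000: rejected
00001000: rejected
111111: rejected
101101: rejected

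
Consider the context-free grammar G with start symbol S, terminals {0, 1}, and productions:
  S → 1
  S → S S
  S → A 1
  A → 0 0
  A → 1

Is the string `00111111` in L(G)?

yes

S ⇒ SS ⇒ SSS ⇒ SSSS ⇒ SSSSS ⇒ A1SSSS ⇒ 001SSSS ⇒ 0011SSS ⇒ 00111SS ⇒ 00111A1S ⇒ 0011111S ⇒ 00111111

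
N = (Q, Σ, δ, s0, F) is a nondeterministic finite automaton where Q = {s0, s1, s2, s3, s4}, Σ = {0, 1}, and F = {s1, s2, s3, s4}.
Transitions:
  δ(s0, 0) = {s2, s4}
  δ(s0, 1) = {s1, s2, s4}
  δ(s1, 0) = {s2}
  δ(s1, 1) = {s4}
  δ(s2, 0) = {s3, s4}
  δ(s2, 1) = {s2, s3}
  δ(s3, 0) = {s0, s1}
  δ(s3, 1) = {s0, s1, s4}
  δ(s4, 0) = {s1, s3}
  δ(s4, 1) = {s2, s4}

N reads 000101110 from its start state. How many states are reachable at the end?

Start: {s0}
read 0: {s2, s4}
read 0: {s1, s3, s4}
read 0: {s0, s1, s2, s3}
read 1: {s0, s1, s2, s3, s4}
read 0: {s0, s1, s2, s3, s4}
read 1: {s0, s1, s2, s3, s4}
read 1: {s0, s1, s2, s3, s4}
read 1: {s0, s1, s2, s3, s4}
read 0: {s0, s1, s2, s3, s4}
Final reachable set {s0, s1, s2, s3, s4} has 5 states.

5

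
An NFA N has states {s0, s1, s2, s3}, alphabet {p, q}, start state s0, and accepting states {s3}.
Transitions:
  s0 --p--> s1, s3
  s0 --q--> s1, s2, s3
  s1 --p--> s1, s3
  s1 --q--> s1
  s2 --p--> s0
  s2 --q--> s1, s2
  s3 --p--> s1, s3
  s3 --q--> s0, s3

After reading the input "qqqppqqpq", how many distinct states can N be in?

4

Start: {s0}
read q: {s1, s2, s3}
read q: {s0, s1, s2, s3}
read q: {s0, s1, s2, s3}
read p: {s0, s1, s3}
read p: {s1, s3}
read q: {s0, s1, s3}
read q: {s0, s1, s2, s3}
read p: {s0, s1, s3}
read q: {s0, s1, s2, s3}
Final reachable set {s0, s1, s2, s3} has 4 states.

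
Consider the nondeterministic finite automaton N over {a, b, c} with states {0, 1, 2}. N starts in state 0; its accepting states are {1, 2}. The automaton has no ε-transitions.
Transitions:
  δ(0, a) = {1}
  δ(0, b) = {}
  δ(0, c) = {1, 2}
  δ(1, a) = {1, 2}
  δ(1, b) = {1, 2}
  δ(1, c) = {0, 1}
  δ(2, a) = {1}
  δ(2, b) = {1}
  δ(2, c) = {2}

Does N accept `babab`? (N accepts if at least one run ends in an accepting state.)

rejected

Start: {0}
read b: {}
The reachable set is empty and stays empty for the remaining 4 symbols.
Reachable ∩ accepting = {} — empty.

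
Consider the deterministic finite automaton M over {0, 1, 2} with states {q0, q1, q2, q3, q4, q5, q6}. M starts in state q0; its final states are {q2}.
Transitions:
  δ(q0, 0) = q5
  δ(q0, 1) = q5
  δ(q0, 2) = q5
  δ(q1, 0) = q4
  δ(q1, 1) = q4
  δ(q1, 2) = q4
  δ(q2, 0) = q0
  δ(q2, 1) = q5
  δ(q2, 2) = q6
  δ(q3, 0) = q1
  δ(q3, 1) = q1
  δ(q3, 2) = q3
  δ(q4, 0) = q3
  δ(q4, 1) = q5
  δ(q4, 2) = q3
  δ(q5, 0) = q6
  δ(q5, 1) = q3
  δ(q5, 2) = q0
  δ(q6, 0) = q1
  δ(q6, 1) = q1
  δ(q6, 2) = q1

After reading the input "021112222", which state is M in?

q0 --0--> q5
q5 --2--> q0
q0 --1--> q5
q5 --1--> q3
q3 --1--> q1
q1 --2--> q4
q4 --2--> q3
q3 --2--> q3
q3 --2--> q3

q3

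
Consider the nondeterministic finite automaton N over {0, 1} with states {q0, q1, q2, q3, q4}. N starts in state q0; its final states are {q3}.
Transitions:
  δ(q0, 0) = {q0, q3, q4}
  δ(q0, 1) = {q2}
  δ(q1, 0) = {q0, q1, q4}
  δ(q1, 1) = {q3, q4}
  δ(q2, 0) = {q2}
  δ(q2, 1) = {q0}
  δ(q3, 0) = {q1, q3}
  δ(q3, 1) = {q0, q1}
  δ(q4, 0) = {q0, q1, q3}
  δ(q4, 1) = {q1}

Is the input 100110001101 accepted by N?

Start: {q0}
read 1: {q2}
read 0: {q2}
read 0: {q2}
read 1: {q0}
read 1: {q2}
read 0: {q2}
read 0: {q2}
read 0: {q2}
read 1: {q0}
read 1: {q2}
read 0: {q2}
read 1: {q0}
Reachable ∩ accepting = {} — empty.

rejected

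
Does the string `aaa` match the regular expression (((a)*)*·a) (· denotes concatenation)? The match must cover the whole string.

Split as aa·a: ((a)*)* matches aa and a matches a.

yes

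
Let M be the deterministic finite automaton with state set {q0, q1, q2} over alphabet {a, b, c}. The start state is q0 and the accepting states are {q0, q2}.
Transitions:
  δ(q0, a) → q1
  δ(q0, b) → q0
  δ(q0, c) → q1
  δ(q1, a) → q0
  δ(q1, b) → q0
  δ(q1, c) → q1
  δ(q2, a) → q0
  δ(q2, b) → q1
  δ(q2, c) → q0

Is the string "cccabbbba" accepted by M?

rejected

q0 --c--> q1
q1 --c--> q1
q1 --c--> q1
q1 --a--> q0
q0 --b--> q0
q0 --b--> q0
q0 --b--> q0
q0 --b--> q0
q0 --a--> q1
End in state q1, which is not an accepting state.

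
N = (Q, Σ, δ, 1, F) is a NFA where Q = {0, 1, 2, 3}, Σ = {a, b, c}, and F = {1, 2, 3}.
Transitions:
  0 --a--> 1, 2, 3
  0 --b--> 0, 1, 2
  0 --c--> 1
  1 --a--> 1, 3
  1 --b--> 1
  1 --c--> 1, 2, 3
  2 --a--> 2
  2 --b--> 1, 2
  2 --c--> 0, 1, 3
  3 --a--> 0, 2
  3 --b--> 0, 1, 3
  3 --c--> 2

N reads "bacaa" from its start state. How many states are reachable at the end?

Start: {1}
read b: {1}
read a: {1, 3}
read c: {1, 2, 3}
read a: {0, 1, 2, 3}
read a: {0, 1, 2, 3}
Final reachable set {0, 1, 2, 3} has 4 states.

4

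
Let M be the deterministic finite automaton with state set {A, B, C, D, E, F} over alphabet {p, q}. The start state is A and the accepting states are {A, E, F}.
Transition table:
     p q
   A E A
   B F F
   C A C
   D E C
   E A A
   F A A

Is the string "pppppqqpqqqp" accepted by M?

A --p--> E
E --p--> A
A --p--> E
E --p--> A
A --p--> E
E --q--> A
A --q--> A
A --p--> E
E --q--> A
A --q--> A
A --q--> A
A --p--> E
End in state E, which is an accepting state.

accepted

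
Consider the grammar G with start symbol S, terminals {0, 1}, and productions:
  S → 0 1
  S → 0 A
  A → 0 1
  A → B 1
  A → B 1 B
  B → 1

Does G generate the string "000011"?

no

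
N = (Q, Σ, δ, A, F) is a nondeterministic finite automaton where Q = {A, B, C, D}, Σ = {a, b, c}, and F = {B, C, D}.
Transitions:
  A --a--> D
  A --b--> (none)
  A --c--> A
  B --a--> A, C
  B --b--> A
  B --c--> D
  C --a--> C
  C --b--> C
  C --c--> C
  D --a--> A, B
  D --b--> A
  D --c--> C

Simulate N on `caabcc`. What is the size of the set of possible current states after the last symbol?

Start: {A}
read c: {A}
read a: {D}
read a: {A, B}
read b: {A}
read c: {A}
read c: {A}
Final reachable set {A} has 1 state.

1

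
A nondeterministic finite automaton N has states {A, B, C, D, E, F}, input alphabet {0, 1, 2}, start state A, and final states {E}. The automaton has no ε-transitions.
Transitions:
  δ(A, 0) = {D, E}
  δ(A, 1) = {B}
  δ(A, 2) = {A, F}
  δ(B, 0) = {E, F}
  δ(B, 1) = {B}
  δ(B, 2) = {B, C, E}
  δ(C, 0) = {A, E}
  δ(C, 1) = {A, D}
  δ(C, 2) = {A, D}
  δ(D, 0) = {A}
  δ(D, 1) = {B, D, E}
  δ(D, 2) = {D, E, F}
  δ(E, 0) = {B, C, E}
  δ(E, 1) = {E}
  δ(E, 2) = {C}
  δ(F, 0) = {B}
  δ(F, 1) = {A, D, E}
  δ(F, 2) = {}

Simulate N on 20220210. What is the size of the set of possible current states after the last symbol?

6

Start: {A}
read 2: {A, F}
read 0: {B, D, E}
read 2: {B, C, D, E, F}
read 2: {A, B, C, D, E, F}
read 0: {A, B, C, D, E, F}
read 2: {A, B, C, D, E, F}
read 1: {A, B, D, E}
read 0: {A, B, C, D, E, F}
Final reachable set {A, B, C, D, E, F} has 6 states.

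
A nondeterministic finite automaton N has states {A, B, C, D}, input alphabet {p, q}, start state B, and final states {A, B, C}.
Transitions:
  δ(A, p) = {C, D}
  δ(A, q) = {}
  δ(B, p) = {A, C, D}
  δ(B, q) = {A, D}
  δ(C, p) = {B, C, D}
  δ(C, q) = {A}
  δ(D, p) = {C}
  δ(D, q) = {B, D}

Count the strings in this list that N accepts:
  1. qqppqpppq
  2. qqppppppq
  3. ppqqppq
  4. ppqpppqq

qqppqpppq: accepted
qqppppppq: accepted
ppqqppq: accepted
ppqpppqq: accepted

4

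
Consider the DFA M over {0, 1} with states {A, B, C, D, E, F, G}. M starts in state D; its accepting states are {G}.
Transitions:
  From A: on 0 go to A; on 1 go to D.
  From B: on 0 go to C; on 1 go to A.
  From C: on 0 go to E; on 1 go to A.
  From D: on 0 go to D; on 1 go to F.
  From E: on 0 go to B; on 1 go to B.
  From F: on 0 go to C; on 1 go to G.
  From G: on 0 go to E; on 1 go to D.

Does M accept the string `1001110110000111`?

rejected

D --1--> F
F --0--> C
C --0--> E
E --1--> B
B --1--> A
A --1--> D
D --0--> D
D --1--> F
F --1--> G
G --0--> E
E --0--> B
B --0--> C
C --0--> E
E --1--> B
B --1--> A
A --1--> D
End in state D, which is not an accepting state.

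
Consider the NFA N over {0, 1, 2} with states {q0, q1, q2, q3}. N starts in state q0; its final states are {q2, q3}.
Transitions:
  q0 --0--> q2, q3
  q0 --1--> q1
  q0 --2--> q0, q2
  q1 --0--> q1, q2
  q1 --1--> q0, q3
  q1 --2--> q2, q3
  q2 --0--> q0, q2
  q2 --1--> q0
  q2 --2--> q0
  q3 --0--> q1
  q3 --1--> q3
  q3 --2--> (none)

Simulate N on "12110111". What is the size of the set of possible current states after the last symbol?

2

Start: {q0}
read 1: {q1}
read 2: {q2, q3}
read 1: {q0, q3}
read 1: {q1, q3}
read 0: {q1, q2}
read 1: {q0, q3}
read 1: {q1, q3}
read 1: {q0, q3}
Final reachable set {q0, q3} has 2 states.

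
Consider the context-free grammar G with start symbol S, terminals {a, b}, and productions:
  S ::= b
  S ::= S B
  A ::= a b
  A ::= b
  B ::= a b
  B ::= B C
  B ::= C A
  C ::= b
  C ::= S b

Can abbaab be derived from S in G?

no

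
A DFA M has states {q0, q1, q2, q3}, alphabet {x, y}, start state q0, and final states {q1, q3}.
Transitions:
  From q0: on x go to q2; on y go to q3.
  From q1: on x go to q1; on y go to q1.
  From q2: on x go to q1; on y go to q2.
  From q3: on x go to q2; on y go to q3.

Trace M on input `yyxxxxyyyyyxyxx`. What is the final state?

q0 --y--> q3
q3 --y--> q3
q3 --x--> q2
q2 --x--> q1
q1 --x--> q1
q1 --x--> q1
q1 --y--> q1
q1 --y--> q1
q1 --y--> q1
q1 --y--> q1
q1 --y--> q1
q1 --x--> q1
q1 --y--> q1
q1 --x--> q1
q1 --x--> q1

q1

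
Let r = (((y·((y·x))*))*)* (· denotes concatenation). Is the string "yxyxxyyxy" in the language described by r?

no

yxyxxyyxy cannot be split into zero or more pieces each matching ((y·((y·x))*))*.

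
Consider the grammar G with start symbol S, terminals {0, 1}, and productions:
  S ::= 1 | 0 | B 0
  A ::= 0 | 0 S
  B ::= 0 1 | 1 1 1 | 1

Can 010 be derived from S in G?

S ⇒ B0 ⇒ 010

yes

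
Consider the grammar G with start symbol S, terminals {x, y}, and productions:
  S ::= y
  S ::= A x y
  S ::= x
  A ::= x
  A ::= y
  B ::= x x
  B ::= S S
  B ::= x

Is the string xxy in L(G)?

yes

S ⇒ Axy ⇒ xxy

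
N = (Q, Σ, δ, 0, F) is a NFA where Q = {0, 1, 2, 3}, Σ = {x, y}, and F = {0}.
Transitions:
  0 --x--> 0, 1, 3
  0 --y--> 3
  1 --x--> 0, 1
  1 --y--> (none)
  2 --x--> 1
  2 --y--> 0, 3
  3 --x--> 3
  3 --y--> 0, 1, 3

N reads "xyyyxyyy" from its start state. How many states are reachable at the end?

3

Start: {0}
read x: {0, 1, 3}
read y: {0, 1, 3}
read y: {0, 1, 3}
read y: {0, 1, 3}
read x: {0, 1, 3}
read y: {0, 1, 3}
read y: {0, 1, 3}
read y: {0, 1, 3}
Final reachable set {0, 1, 3} has 3 states.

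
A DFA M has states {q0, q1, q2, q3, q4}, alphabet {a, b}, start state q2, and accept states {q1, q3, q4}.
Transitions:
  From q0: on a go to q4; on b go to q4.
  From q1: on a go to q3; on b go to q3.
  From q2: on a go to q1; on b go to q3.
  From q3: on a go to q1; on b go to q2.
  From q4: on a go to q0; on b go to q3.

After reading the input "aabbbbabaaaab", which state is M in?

q2

q2 --a--> q1
q1 --a--> q3
q3 --b--> q2
q2 --b--> q3
q3 --b--> q2
q2 --b--> q3
q3 --a--> q1
q1 --b--> q3
q3 --a--> q1
q1 --a--> q3
q3 --a--> q1
q1 --a--> q3
q3 --b--> q2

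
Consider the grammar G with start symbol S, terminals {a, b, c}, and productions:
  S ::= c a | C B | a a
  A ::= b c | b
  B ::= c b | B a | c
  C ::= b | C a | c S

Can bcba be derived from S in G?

S ⇒ CB ⇒ bB ⇒ bBa ⇒ bcba

yes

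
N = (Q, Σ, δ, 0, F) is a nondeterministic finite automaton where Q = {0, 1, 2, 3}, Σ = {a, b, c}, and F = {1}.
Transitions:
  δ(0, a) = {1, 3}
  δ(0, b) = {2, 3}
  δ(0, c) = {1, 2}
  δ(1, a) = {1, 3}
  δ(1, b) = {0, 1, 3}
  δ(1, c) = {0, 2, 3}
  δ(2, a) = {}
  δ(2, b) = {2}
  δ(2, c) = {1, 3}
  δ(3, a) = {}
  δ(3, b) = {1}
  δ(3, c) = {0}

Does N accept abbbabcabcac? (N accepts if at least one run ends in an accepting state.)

rejected

Start: {0}
read a: {1, 3}
read b: {0, 1, 3}
read b: {0, 1, 2, 3}
read b: {0, 1, 2, 3}
read a: {1, 3}
read b: {0, 1, 3}
read c: {0, 1, 2, 3}
read a: {1, 3}
read b: {0, 1, 3}
read c: {0, 1, 2, 3}
read a: {1, 3}
read c: {0, 2, 3}
Reachable ∩ accepting = {} — empty.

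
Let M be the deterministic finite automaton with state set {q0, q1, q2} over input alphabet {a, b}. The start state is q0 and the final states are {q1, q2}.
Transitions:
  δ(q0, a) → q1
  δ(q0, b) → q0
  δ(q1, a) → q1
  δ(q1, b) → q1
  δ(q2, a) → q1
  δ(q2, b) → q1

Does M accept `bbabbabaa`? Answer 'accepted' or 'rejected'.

q0 --b--> q0
q0 --b--> q0
q0 --a--> q1
q1 --b--> q1
q1 --b--> q1
q1 --a--> q1
q1 --b--> q1
q1 --a--> q1
q1 --a--> q1
End in state q1, which is an accepting state.

accepted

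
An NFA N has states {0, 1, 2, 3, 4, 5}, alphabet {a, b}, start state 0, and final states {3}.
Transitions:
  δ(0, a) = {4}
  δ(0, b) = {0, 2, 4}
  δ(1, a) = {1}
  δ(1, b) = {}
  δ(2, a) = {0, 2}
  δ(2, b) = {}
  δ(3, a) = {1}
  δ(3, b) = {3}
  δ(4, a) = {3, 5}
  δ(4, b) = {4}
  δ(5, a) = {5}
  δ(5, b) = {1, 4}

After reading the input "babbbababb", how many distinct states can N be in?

Start: {0}
read b: {0, 2, 4}
read a: {0, 2, 3, 4, 5}
read b: {0, 1, 2, 3, 4}
read b: {0, 2, 3, 4}
read b: {0, 2, 3, 4}
read a: {0, 1, 2, 3, 4, 5}
read b: {0, 1, 2, 3, 4}
read a: {0, 1, 2, 3, 4, 5}
read b: {0, 1, 2, 3, 4}
read b: {0, 2, 3, 4}
Final reachable set {0, 2, 3, 4} has 4 states.

4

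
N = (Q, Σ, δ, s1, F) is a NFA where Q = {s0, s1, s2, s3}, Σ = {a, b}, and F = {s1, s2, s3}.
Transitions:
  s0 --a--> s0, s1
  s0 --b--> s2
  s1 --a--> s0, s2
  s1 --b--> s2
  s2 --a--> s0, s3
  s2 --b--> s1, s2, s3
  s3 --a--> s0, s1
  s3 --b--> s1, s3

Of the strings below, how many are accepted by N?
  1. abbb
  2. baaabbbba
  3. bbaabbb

abbb: accepted
baaabbbba: accepted
bbaabbb: accepted

3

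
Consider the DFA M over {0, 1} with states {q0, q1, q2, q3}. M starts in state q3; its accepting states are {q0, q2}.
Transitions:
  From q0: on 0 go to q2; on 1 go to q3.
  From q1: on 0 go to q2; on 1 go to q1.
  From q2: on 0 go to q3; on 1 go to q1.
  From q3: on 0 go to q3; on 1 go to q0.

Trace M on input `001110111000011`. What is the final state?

q3 --0--> q3
q3 --0--> q3
q3 --1--> q0
q0 --1--> q3
q3 --1--> q0
q0 --0--> q2
q2 --1--> q1
q1 --1--> q1
q1 --1--> q1
q1 --0--> q2
q2 --0--> q3
q3 --0--> q3
q3 --0--> q3
q3 --1--> q0
q0 --1--> q3

q3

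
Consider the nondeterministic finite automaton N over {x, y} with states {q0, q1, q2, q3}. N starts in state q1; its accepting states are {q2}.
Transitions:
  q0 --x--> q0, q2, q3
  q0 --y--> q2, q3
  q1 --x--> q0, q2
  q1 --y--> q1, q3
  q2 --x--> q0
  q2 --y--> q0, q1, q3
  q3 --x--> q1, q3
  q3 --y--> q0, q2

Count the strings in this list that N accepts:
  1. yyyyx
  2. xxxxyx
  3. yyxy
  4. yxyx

yyyyx: accepted
xxxxyx: accepted
yyxy: accepted
yxyx: accepted

4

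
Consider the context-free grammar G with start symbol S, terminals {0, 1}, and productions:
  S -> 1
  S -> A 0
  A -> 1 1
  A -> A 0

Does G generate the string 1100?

yes

S ⇒ A0 ⇒ A00 ⇒ 1100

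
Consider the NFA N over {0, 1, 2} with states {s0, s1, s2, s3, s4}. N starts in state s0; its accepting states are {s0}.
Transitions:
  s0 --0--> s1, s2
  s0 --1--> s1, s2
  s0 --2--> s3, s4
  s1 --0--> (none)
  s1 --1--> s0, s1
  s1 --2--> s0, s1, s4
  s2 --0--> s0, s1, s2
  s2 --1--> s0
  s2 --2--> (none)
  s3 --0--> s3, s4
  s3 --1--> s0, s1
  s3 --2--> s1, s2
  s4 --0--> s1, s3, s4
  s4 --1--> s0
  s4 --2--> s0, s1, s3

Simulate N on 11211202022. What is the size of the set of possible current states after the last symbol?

5

Start: {s0}
read 1: {s1, s2}
read 1: {s0, s1}
read 2: {s0, s1, s3, s4}
read 1: {s0, s1, s2}
read 1: {s0, s1, s2}
read 2: {s0, s1, s3, s4}
read 0: {s1, s2, s3, s4}
read 2: {s0, s1, s2, s3, s4}
read 0: {s0, s1, s2, s3, s4}
read 2: {s0, s1, s2, s3, s4}
read 2: {s0, s1, s2, s3, s4}
Final reachable set {s0, s1, s2, s3, s4} has 5 states.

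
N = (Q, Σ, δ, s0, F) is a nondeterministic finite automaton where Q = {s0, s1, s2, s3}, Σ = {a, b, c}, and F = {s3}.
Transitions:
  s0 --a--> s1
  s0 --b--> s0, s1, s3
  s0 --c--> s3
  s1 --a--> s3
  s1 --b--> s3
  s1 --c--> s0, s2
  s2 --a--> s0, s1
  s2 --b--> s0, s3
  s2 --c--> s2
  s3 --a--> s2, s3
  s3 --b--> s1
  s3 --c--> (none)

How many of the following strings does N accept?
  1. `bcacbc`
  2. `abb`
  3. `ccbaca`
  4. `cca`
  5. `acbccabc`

2

`bcacbc`: accepted
`abb`: rejected
`ccbaca`: rejected
`cca`: rejected
`acbccabc`: accepted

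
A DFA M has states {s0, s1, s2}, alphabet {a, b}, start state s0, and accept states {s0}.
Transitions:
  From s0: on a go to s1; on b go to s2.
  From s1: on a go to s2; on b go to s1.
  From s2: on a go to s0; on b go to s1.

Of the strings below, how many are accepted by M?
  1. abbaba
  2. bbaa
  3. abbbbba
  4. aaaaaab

1

abbaba: rejected
bbaa: accepted
abbbbba: rejected
aaaaaab: rejected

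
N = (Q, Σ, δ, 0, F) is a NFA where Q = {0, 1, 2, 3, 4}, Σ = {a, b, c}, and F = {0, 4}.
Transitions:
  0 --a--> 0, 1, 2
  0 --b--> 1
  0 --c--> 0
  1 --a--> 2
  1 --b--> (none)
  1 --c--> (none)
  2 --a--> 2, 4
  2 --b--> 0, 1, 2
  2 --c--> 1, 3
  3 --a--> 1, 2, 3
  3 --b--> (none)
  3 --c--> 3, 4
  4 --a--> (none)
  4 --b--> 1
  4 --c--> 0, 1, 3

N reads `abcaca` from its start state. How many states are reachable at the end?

4

Start: {0}
read a: {0, 1, 2}
read b: {0, 1, 2}
read c: {0, 1, 3}
read a: {0, 1, 2, 3}
read c: {0, 1, 3, 4}
read a: {0, 1, 2, 3}
Final reachable set {0, 1, 2, 3} has 4 states.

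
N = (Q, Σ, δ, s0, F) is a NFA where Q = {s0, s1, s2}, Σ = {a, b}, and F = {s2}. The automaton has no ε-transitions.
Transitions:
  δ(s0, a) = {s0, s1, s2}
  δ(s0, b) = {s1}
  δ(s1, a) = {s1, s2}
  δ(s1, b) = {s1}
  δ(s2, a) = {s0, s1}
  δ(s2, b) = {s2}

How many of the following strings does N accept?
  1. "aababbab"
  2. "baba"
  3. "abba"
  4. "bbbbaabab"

"aababbab": accepted
"baba": accepted
"abba": accepted
"bbbbaabab": accepted

4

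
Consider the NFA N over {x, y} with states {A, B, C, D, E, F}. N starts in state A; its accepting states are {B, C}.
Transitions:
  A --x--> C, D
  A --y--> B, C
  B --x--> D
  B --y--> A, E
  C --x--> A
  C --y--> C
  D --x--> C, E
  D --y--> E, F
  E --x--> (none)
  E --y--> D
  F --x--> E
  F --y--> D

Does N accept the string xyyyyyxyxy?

Start: {A}
read x: {C, D}
read y: {C, E, F}
read y: {C, D}
read y: {C, E, F}
read y: {C, D}
read y: {C, E, F}
read x: {A, E}
read y: {B, C, D}
read x: {A, C, D, E}
read y: {B, C, D, E, F}
Reachable ∩ accepting = {B, C} — nonempty.

accepted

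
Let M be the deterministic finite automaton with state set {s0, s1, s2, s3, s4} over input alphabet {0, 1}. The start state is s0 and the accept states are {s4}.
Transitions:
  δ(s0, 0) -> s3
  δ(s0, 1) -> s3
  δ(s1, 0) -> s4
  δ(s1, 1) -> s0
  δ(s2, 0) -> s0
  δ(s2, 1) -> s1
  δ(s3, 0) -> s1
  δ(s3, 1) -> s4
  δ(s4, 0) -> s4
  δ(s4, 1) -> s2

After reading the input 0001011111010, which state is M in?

s4

s0 --0--> s3
s3 --0--> s1
s1 --0--> s4
s4 --1--> s2
s2 --0--> s0
s0 --1--> s3
s3 --1--> s4
s4 --1--> s2
s2 --1--> s1
s1 --1--> s0
s0 --0--> s3
s3 --1--> s4
s4 --0--> s4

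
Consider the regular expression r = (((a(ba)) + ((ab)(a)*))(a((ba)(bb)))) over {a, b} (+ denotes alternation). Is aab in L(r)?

No split of aab into u·v has ((a(ba))+((ab)(a)*)) matching u and (a((ba)(bb))) matching v.

no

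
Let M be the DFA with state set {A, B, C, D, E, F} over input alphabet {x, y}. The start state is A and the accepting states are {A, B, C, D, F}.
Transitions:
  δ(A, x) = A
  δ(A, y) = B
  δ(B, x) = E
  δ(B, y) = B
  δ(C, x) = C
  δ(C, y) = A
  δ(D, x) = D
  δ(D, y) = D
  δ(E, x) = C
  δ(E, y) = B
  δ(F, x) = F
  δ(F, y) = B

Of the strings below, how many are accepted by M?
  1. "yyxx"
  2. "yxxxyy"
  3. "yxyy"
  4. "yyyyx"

3

"yyxx": accepted
"yxxxyy": accepted
"yxyy": accepted
"yyyyx": rejected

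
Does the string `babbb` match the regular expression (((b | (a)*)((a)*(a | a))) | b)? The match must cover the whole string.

no

Neither ((b|(a)*)((a)*(a|a))) nor b matches babbb.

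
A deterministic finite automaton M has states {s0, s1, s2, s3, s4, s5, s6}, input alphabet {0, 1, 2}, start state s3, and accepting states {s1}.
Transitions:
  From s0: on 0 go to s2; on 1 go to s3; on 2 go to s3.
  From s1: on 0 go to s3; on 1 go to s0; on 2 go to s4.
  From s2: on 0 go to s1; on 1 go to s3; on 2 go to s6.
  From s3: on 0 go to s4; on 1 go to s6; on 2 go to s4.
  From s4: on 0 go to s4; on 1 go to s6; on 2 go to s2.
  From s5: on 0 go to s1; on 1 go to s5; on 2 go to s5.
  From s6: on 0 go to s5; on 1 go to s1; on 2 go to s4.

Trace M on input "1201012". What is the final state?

s5

s3 --1--> s6
s6 --2--> s4
s4 --0--> s4
s4 --1--> s6
s6 --0--> s5
s5 --1--> s5
s5 --2--> s5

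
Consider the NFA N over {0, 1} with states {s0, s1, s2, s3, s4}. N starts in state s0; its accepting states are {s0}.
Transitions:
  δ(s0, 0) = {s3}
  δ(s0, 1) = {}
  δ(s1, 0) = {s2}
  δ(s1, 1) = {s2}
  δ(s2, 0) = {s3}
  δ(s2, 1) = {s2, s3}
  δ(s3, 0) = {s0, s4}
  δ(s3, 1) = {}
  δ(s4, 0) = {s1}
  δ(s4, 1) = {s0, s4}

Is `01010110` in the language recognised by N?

Start: {s0}
read 0: {s3}
read 1: {}
The reachable set is empty and stays empty for the remaining 6 symbols.
Reachable ∩ accepting = {} — empty.

rejected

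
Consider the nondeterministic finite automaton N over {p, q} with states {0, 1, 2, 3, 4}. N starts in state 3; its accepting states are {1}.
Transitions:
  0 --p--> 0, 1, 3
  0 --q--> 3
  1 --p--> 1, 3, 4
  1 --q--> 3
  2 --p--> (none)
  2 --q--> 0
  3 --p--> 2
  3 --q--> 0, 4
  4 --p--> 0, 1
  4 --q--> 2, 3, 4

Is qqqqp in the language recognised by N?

Start: {3}
read q: {0, 4}
read q: {2, 3, 4}
read q: {0, 2, 3, 4}
read q: {0, 2, 3, 4}
read p: {0, 1, 2, 3}
Reachable ∩ accepting = {1} — nonempty.

accepted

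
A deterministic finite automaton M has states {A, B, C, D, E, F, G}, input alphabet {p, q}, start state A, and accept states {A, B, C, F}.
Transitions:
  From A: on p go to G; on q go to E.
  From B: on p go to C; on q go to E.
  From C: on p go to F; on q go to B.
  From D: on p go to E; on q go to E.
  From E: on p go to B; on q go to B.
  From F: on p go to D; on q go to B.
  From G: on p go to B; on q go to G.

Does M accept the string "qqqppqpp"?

accepted

A --q--> E
E --q--> B
B --q--> E
E --p--> B
B --p--> C
C --q--> B
B --p--> C
C --p--> F
End in state F, which is an accepting state.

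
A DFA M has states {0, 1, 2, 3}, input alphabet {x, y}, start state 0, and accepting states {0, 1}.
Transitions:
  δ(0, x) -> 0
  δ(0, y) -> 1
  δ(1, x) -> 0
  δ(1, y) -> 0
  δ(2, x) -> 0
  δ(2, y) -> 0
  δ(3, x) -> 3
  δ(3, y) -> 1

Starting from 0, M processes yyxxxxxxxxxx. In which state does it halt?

0

0 --y--> 1
1 --y--> 0
0 --x--> 0
0 --x--> 0
0 --x--> 0
0 --x--> 0
0 --x--> 0
0 --x--> 0
0 --x--> 0
0 --x--> 0
0 --x--> 0
0 --x--> 0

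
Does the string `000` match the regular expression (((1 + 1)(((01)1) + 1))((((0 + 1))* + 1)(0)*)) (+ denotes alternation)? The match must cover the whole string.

no

No split of 000 into u·v has ((1+1)(((01)1)+1)) matching u and ((((0+1))*+1)(0)*) matching v.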